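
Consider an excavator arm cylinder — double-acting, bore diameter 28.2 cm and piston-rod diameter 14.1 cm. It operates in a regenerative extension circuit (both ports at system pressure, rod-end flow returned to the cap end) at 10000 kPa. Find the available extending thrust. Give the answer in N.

With equal pressure on both faces, forces on the annular region cancel; the net push is pressure × rod cross-section.
Rod cross-section A_rod = π/4 × (14.1 cm)² = 156.1 cm^2
F = P × A_rod

F ≈ 1.56e5 N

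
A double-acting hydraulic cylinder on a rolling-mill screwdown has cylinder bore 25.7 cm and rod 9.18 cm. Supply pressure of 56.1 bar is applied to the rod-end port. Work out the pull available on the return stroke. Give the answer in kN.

F ≈ 254 kN

Rod-side annular area A_ann = π/4 × (25.7² − 9.18²) = 452.6 cm^2
On retraction the pressure acts on the annular area (bore minus rod).
F = P × A_ann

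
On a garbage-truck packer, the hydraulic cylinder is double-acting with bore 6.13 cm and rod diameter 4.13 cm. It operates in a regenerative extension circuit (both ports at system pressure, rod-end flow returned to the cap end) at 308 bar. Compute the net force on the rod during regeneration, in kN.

With equal pressure on both faces, forces on the annular region cancel; the net push is pressure × rod cross-section.
Rod cross-section A_rod = π/4 × (4.13 cm)² = 13.40 cm^2
F = P × A_rod

F ≈ 41.3 kN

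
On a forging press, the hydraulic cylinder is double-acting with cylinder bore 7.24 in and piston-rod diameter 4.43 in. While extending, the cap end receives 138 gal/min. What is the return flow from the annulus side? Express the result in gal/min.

Q_out ≈ 86.3 gal/min

Cap-side area A_cap = π/4 × (7.24 in)² = 41.17 in^2
Rod-side annular area A_ann = π/4 × (7.24² − 4.43²) = 25.76 in^2
Piston speed v = Q_in/A_cap; rod-end outflow Q_out = v × A_ann = Q_in × A_ann/A_cap.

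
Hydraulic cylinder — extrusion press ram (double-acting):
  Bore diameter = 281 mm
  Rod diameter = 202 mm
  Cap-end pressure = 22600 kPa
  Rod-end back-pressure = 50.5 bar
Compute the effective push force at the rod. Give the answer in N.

Cap-side area A_cap = π/4 × (281 mm)² = 62020 mm^2
Rod-side annular area A_ann = π/4 × (281² − 202²) = 29970 mm^2
Net thrust = P_cap·A_cap − P_rod·A_ann = 1.402e6 N − 1.513e5 N

F ≈ 1.25e6 N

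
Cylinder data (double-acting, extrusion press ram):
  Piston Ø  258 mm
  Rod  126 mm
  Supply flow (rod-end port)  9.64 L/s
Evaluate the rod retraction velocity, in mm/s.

Rod-side annular area A_ann = π/4 × (258² − 126²) = 39810 mm^2
Flow into the rod-end port fills the annular volume.
v = Q / A

v ≈ 242 mm/s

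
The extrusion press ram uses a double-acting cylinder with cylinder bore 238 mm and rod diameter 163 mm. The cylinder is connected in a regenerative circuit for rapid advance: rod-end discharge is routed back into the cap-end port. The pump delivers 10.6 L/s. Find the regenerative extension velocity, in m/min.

v ≈ 30.5 m/min

In regeneration the rod-end outflow joins the pump flow into the cap end, so the net volume the pump must supply per unit advance equals the rod cross-section area.
Rod cross-section A_rod = π/4 × (163 mm)² = 20870 mm^2
v = Q_pump / A_rod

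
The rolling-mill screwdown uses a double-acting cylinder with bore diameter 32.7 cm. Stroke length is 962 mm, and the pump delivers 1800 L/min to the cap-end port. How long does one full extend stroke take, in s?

Cap-side area A_cap = π/4 × (32.7 cm)² = 839.8 cm^2
Swept volume V = A × L; t = V / Q = A·L / Q

t ≈ 2.69 s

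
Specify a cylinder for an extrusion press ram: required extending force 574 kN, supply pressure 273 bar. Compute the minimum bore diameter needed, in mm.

Extension force acts on the full piston face: F = P × (π/4)D².
D = √(4F / (πP)) = √(4 × 574 kN / (π × 273 bar))

D ≈ 164 mm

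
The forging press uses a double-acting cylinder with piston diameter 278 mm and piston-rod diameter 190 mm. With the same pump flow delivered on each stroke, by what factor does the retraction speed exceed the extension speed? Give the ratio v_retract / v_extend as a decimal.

Cap-side area A_cap = π/4 × (278 mm)² = 60700 mm^2
Rod-side annular area A_ann = π/4 × (278² − 190²) = 32350 mm^2
For equal Q, v ∝ 1/A, so v_ret/v_ext = A_cap/A_ann.

v_ret/v_ext ≈ 1.88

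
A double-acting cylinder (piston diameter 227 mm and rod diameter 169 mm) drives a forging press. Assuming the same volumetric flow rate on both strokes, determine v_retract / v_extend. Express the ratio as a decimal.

v_ret/v_ext ≈ 2.24

Cap-side area A_cap = π/4 × (227 mm)² = 40470 mm^2
Rod-side annular area A_ann = π/4 × (227² − 169²) = 18040 mm^2
For equal Q, v ∝ 1/A, so v_ret/v_ext = A_cap/A_ann.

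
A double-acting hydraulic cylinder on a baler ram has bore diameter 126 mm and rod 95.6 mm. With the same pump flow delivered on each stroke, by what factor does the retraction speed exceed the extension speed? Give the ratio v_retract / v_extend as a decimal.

v_ret/v_ext ≈ 2.36

Cap-side area A_cap = π/4 × (126 mm)² = 12470 mm^2
Rod-side annular area A_ann = π/4 × (126² − 95.6²) = 5291 mm^2
For equal Q, v ∝ 1/A, so v_ret/v_ext = A_cap/A_ann.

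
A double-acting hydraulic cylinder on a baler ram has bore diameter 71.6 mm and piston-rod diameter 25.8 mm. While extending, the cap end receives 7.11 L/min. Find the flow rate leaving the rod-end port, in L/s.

Q_out ≈ 0.103 L/s

Cap-side area A_cap = π/4 × (71.6 mm)² = 4026 mm^2
Rod-side annular area A_ann = π/4 × (71.6² − 25.8²) = 3504 mm^2
Piston speed v = Q_in/A_cap; rod-end outflow Q_out = v × A_ann = Q_in × A_ann/A_cap.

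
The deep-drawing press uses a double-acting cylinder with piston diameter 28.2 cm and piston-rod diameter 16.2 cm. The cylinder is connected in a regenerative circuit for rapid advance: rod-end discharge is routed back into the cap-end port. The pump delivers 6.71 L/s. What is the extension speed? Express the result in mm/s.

v ≈ 326 mm/s

In regeneration the rod-end outflow joins the pump flow into the cap end, so the net volume the pump must supply per unit advance equals the rod cross-section area.
Rod cross-section A_rod = π/4 × (16.2 cm)² = 206.1 cm^2
v = Q_pump / A_rod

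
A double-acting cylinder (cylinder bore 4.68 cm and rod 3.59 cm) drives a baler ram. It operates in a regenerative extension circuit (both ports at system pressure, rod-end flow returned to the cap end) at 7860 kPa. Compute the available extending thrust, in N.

With equal pressure on both faces, forces on the annular region cancel; the net push is pressure × rod cross-section.
Rod cross-section A_rod = π/4 × (3.59 cm)² = 10.12 cm^2
F = P × A_rod

F ≈ 7960 N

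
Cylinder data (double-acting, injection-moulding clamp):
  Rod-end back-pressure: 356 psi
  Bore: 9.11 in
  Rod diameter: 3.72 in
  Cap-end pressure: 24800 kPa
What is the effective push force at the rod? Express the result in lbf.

Cap-side area A_cap = π/4 × (9.11 in)² = 65.18 in^2
Rod-side annular area A_ann = π/4 × (9.11² − 3.72²) = 54.31 in^2
Net thrust = P_cap·A_cap − P_rod·A_ann = 2.345e5 lbf − 19340 lbf

F ≈ 2.15e5 lbf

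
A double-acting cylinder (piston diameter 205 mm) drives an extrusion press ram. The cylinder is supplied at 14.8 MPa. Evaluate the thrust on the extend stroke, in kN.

Cap-side area A_cap = π/4 × (205 mm)² = 33010 mm^2
F = P × A_cap = 14.8 MPa × A_cap

F ≈ 488 kN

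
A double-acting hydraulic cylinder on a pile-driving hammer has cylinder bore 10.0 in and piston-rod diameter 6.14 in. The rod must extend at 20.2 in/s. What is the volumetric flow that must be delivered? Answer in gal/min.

Cap-side area A_cap = π/4 × (10.0 in)² = 78.54 in^2
Q = A × v

Q ≈ 412 gal/min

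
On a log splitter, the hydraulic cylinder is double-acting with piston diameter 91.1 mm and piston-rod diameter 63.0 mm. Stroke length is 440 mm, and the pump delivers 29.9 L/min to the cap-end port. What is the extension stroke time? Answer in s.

t ≈ 5.76 s

Cap-side area A_cap = π/4 × (91.1 mm)² = 6518 mm^2
Swept volume V = A × L; t = V / Q = A·L / Q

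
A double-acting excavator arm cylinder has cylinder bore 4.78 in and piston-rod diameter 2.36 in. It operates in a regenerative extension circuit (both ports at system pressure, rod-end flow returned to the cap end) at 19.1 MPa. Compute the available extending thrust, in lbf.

With equal pressure on both faces, forces on the annular region cancel; the net push is pressure × rod cross-section.
Rod cross-section A_rod = π/4 × (2.36 in)² = 4.374 in^2
F = P × A_rod

F ≈ 12100 lbf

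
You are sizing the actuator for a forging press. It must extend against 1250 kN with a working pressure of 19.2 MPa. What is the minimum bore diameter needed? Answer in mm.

Extension force acts on the full piston face: F = P × (π/4)D².
D = √(4F / (πP)) = √(4 × 1250 kN / (π × 19.2 MPa))

D ≈ 288 mm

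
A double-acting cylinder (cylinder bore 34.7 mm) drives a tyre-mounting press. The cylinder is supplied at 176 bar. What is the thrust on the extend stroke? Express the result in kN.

F ≈ 16.6 kN

Cap-side area A_cap = π/4 × (34.7 mm)² = 945.7 mm^2
F = P × A_cap = 176 bar × A_cap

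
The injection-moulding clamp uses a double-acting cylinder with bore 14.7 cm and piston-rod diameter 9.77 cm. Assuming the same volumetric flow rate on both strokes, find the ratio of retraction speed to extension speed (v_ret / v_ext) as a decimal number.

Cap-side area A_cap = π/4 × (14.7 cm)² = 169.7 cm^2
Rod-side annular area A_ann = π/4 × (14.7² − 9.77²) = 94.75 cm^2
For equal Q, v ∝ 1/A, so v_ret/v_ext = A_cap/A_ann.

v_ret/v_ext ≈ 1.79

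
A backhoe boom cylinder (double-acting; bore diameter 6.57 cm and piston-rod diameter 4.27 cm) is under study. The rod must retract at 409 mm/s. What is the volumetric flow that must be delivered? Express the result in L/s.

Q ≈ 0.801 L/s

Rod-side annular area A_ann = π/4 × (6.57² − 4.27²) = 19.58 cm^2
Q = A × v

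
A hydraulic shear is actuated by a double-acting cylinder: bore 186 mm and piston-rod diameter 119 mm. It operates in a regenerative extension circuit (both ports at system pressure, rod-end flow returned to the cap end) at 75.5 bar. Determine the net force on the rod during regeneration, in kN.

With equal pressure on both faces, forces on the annular region cancel; the net push is pressure × rod cross-section.
Rod cross-section A_rod = π/4 × (119 mm)² = 11120 mm^2
F = P × A_rod

F ≈ 84.0 kN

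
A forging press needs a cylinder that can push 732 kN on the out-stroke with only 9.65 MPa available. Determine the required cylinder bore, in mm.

Extension force acts on the full piston face: F = P × (π/4)D².
D = √(4F / (πP)) = √(4 × 732 kN / (π × 9.65 MPa))

D ≈ 311 mm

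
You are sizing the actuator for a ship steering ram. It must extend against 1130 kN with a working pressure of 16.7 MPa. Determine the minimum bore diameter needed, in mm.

D ≈ 294 mm

Extension force acts on the full piston face: F = P × (π/4)D².
D = √(4F / (πP)) = √(4 × 1130 kN / (π × 16.7 MPa))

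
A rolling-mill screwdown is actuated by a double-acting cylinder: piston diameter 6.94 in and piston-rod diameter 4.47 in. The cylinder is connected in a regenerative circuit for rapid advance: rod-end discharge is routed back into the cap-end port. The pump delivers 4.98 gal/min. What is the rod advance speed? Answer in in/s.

In regeneration the rod-end outflow joins the pump flow into the cap end, so the net volume the pump must supply per unit advance equals the rod cross-section area.
Rod cross-section A_rod = π/4 × (4.47 in)² = 15.69 in^2
v = Q_pump / A_rod

v ≈ 1.22 in/s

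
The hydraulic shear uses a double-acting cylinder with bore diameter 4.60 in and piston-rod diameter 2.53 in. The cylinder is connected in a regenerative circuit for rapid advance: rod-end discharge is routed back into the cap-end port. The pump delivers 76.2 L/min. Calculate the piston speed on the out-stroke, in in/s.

v ≈ 15.4 in/s

In regeneration the rod-end outflow joins the pump flow into the cap end, so the net volume the pump must supply per unit advance equals the rod cross-section area.
Rod cross-section A_rod = π/4 × (2.53 in)² = 5.027 in^2
v = Q_pump / A_rod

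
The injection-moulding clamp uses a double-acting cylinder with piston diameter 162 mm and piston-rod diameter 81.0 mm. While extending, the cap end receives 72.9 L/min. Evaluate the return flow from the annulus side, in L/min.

Q_out ≈ 54.7 L/min

Cap-side area A_cap = π/4 × (162 mm)² = 20610 mm^2
Rod-side annular area A_ann = π/4 × (162² − 81.0²) = 15460 mm^2
Piston speed v = Q_in/A_cap; rod-end outflow Q_out = v × A_ann = Q_in × A_ann/A_cap.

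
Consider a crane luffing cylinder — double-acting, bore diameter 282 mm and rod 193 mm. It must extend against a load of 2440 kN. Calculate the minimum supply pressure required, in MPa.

P ≈ 39.1 MPa

Cap-side area A_cap = π/4 × (282 mm)² = 62460 mm^2
P = F / A = 2440 kN / A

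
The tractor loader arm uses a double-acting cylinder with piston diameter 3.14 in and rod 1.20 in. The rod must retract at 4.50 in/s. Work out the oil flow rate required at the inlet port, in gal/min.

Rod-side annular area A_ann = π/4 × (3.14² − 1.20²) = 6.613 in^2
Q = A × v

Q ≈ 7.73 gal/min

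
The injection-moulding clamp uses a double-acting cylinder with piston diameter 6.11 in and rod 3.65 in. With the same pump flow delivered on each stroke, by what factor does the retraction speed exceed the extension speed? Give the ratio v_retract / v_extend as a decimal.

v_ret/v_ext ≈ 1.55

Cap-side area A_cap = π/4 × (6.11 in)² = 29.32 in^2
Rod-side annular area A_ann = π/4 × (6.11² − 3.65²) = 18.86 in^2
For equal Q, v ∝ 1/A, so v_ret/v_ext = A_cap/A_ann.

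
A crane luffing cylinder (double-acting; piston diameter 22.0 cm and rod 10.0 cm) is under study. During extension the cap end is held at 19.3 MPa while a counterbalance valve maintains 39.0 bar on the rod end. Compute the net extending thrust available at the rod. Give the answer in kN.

F ≈ 616 kN

Cap-side area A_cap = π/4 × (22.0 cm)² = 380.1 cm^2
Rod-side annular area A_ann = π/4 × (22.0² − 10.0²) = 301.6 cm^2
Net thrust = P_cap·A_cap − P_rod·A_ann = 733.7 kN − 117.6 kN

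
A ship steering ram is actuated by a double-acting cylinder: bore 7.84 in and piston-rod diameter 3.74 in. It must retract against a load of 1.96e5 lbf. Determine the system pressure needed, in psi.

Rod-side annular area A_ann = π/4 × (7.84² − 3.74²) = 37.29 in^2
Retraction: pressure acts on the annular area.
P = F / A = 1.96e5 lbf / A

P ≈ 5260 psi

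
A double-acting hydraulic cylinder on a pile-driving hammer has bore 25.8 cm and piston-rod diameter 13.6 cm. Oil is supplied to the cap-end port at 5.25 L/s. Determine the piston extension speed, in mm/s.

Cap-side area A_cap = π/4 × (25.8 cm)² = 522.8 cm^2
v = Q / A

v ≈ 100 mm/s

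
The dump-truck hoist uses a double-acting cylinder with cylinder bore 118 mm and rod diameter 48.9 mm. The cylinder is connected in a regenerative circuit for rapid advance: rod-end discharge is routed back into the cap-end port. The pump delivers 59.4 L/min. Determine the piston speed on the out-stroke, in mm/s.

v ≈ 527 mm/s

In regeneration the rod-end outflow joins the pump flow into the cap end, so the net volume the pump must supply per unit advance equals the rod cross-section area.
Rod cross-section A_rod = π/4 × (48.9 mm)² = 1878 mm^2
v = Q_pump / A_rod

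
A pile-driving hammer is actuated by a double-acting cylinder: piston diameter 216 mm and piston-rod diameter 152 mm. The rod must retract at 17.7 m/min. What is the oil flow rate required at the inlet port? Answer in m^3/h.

Q ≈ 19.6 m^3/h

Rod-side annular area A_ann = π/4 × (216² − 152²) = 18500 mm^2
Q = A × v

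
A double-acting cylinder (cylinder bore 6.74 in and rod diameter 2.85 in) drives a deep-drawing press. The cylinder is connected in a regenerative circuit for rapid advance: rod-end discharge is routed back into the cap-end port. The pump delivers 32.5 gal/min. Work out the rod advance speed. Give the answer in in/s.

In regeneration the rod-end outflow joins the pump flow into the cap end, so the net volume the pump must supply per unit advance equals the rod cross-section area.
Rod cross-section A_rod = π/4 × (2.85 in)² = 6.379 in^2
v = Q_pump / A_rod

v ≈ 19.6 in/s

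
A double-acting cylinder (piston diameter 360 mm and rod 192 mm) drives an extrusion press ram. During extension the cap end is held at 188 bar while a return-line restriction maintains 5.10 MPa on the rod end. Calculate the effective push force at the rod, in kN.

Cap-side area A_cap = π/4 × (360 mm)² = 1.018e5 mm^2
Rod-side annular area A_ann = π/4 × (360² − 192²) = 72830 mm^2
Net thrust = P_cap·A_cap − P_rod·A_ann = 1914 kN − 371.5 kN

F ≈ 1540 kN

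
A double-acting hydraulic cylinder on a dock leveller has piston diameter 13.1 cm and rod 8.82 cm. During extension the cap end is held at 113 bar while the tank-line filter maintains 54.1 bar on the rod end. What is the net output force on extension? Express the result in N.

F ≈ 1.12e5 N

Cap-side area A_cap = π/4 × (13.1 cm)² = 134.8 cm^2
Rod-side annular area A_ann = π/4 × (13.1² − 8.82²) = 73.68 cm^2
Net thrust = P_cap·A_cap − P_rod·A_ann = 1.523e5 N − 39860 N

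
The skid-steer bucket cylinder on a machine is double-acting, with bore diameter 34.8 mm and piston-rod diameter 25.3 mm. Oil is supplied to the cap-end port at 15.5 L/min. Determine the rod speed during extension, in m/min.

v ≈ 16.3 m/min

Cap-side area A_cap = π/4 × (34.8 mm)² = 951.1 mm^2
v = Q / A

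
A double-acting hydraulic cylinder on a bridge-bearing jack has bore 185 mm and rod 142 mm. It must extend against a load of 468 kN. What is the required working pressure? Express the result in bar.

P ≈ 174 bar

Cap-side area A_cap = π/4 × (185 mm)² = 26880 mm^2
P = F / A = 468 kN / A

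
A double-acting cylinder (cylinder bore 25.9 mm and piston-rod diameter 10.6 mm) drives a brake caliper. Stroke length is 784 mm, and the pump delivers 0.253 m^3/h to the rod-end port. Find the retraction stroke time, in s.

t ≈ 4.89 s

Rod-side annular area A_ann = π/4 × (25.9² − 10.6²) = 438.6 mm^2
Swept volume V = A × L; t = V / Q = A·L / Q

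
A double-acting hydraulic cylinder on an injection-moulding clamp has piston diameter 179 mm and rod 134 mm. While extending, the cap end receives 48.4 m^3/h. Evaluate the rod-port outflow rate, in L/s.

Cap-side area A_cap = π/4 × (179 mm)² = 25160 mm^2
Rod-side annular area A_ann = π/4 × (179² − 134²) = 11060 mm^2
Piston speed v = Q_in/A_cap; rod-end outflow Q_out = v × A_ann = Q_in × A_ann/A_cap.

Q_out ≈ 5.91 L/s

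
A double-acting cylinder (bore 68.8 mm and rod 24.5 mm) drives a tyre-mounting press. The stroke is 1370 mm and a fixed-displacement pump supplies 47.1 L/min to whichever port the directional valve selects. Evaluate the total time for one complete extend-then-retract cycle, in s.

t ≈ 12.2 s

Cap-side area A_cap = π/4 × (68.8 mm)² = 3718 mm^2
Rod-side annular area A_ann = π/4 × (68.8² − 24.5²) = 3246 mm^2
t_ext = A_cap·L/Q = 6.488 s
t_ret = A_ann·L/Q = 5.665 s
t_cycle = t_ext + t_ret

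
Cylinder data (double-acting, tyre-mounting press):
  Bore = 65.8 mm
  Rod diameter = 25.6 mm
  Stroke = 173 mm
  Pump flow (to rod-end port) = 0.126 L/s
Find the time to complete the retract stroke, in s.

Rod-side annular area A_ann = π/4 × (65.8² − 25.6²) = 2886 mm^2
Swept volume V = A × L; t = V / Q = A·L / Q

t ≈ 3.96 s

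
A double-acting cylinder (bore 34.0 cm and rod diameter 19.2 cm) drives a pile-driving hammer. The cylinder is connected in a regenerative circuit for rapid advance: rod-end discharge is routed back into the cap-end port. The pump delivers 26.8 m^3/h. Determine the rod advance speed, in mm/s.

In regeneration the rod-end outflow joins the pump flow into the cap end, so the net volume the pump must supply per unit advance equals the rod cross-section area.
Rod cross-section A_rod = π/4 × (19.2 cm)² = 289.5 cm^2
v = Q_pump / A_rod

v ≈ 257 mm/s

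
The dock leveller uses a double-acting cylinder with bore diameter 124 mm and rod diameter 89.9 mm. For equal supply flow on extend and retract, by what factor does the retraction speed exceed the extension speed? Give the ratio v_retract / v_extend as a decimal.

Cap-side area A_cap = π/4 × (124 mm)² = 12080 mm^2
Rod-side annular area A_ann = π/4 × (124² − 89.9²) = 5729 mm^2
For equal Q, v ∝ 1/A, so v_ret/v_ext = A_cap/A_ann.

v_ret/v_ext ≈ 2.11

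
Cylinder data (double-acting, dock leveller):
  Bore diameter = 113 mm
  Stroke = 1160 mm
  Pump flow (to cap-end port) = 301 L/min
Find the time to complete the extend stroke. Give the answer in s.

Cap-side area A_cap = π/4 × (113 mm)² = 10030 mm^2
Swept volume V = A × L; t = V / Q = A·L / Q

t ≈ 2.32 s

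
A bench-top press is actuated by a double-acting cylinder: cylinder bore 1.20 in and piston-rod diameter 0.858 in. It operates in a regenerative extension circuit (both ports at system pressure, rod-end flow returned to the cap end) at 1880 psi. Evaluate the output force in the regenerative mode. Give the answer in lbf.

F ≈ 1090 lbf

With equal pressure on both faces, forces on the annular region cancel; the net push is pressure × rod cross-section.
Rod cross-section A_rod = π/4 × (0.858 in)² = 0.5782 in^2
F = P × A_rod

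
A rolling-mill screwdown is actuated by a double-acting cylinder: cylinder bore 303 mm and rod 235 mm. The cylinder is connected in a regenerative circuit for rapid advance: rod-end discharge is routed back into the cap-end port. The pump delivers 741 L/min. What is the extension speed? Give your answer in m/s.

v ≈ 0.285 m/s

In regeneration the rod-end outflow joins the pump flow into the cap end, so the net volume the pump must supply per unit advance equals the rod cross-section area.
Rod cross-section A_rod = π/4 × (235 mm)² = 43370 mm^2
v = Q_pump / A_rod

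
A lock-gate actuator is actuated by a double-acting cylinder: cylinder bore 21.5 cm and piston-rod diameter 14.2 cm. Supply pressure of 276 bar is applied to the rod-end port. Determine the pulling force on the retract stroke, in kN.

Rod-side annular area A_ann = π/4 × (21.5² − 14.2²) = 204.7 cm^2
On retraction the pressure acts on the annular area (bore minus rod).
F = P × A_ann

F ≈ 565 kN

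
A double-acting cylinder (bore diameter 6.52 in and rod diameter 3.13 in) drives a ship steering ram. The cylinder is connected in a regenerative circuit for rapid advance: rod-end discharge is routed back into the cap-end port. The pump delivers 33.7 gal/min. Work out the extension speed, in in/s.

In regeneration the rod-end outflow joins the pump flow into the cap end, so the net volume the pump must supply per unit advance equals the rod cross-section area.
Rod cross-section A_rod = π/4 × (3.13 in)² = 7.694 in^2
v = Q_pump / A_rod

v ≈ 16.9 in/s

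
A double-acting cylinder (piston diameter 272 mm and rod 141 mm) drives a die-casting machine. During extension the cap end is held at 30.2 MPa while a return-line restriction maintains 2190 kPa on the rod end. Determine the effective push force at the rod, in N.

Cap-side area A_cap = π/4 × (272 mm)² = 58110 mm^2
Rod-side annular area A_ann = π/4 × (272² − 141²) = 42490 mm^2
Net thrust = P_cap·A_cap − P_rod·A_ann = 1.755e6 N − 93060 N

F ≈ 1.66e6 N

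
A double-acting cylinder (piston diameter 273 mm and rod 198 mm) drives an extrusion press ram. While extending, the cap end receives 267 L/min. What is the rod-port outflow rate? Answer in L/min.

Cap-side area A_cap = π/4 × (273 mm)² = 58530 mm^2
Rod-side annular area A_ann = π/4 × (273² − 198²) = 27740 mm^2
Piston speed v = Q_in/A_cap; rod-end outflow Q_out = v × A_ann = Q_in × A_ann/A_cap.

Q_out ≈ 127 L/min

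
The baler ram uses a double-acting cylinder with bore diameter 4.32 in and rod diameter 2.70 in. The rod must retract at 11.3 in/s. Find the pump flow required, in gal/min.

Q ≈ 26.2 gal/min

Rod-side annular area A_ann = π/4 × (4.32² − 2.70²) = 8.932 in^2
Q = A × v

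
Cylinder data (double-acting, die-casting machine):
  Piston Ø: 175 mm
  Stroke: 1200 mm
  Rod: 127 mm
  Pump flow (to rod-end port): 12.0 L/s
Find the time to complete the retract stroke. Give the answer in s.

Rod-side annular area A_ann = π/4 × (175² − 127²) = 11390 mm^2
Swept volume V = A × L; t = V / Q = A·L / Q

t ≈ 1.14 s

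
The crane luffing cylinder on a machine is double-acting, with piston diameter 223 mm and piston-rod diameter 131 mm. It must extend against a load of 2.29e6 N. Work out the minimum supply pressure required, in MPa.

P ≈ 58.6 MPa

Cap-side area A_cap = π/4 × (223 mm)² = 39060 mm^2
P = F / A = 2.29e6 N / A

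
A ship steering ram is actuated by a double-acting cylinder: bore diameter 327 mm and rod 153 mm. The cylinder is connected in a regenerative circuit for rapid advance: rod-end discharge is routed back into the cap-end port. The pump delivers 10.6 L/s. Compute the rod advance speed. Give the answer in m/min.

v ≈ 34.6 m/min

In regeneration the rod-end outflow joins the pump flow into the cap end, so the net volume the pump must supply per unit advance equals the rod cross-section area.
Rod cross-section A_rod = π/4 × (153 mm)² = 18390 mm^2
v = Q_pump / A_rod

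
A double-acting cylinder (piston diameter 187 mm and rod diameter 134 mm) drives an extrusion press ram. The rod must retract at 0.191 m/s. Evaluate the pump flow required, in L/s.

Q ≈ 2.55 L/s

Rod-side annular area A_ann = π/4 × (187² − 134²) = 13360 mm^2
Q = A × v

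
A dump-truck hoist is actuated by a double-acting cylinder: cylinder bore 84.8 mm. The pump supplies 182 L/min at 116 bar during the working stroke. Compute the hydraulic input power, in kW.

W ≈ 35.2 kW

Hydraulic power = P × Q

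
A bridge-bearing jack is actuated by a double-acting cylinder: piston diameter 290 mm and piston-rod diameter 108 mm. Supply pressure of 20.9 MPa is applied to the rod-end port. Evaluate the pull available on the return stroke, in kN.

Rod-side annular area A_ann = π/4 × (290² − 108²) = 56890 mm^2
On retraction the pressure acts on the annular area (bore minus rod).
F = P × A_ann

F ≈ 1190 kN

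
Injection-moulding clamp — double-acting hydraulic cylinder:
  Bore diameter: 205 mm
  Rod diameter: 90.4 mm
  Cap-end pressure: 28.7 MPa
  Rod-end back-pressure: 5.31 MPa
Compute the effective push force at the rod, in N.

F ≈ 8.06e5 N

Cap-side area A_cap = π/4 × (205 mm)² = 33010 mm^2
Rod-side annular area A_ann = π/4 × (205² − 90.4²) = 26590 mm^2
Net thrust = P_cap·A_cap − P_rod·A_ann = 9.473e5 N − 1.412e5 N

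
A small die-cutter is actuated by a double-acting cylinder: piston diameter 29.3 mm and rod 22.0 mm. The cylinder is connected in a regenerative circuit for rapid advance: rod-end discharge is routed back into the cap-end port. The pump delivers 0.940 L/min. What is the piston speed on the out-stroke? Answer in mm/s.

v ≈ 41.2 mm/s

In regeneration the rod-end outflow joins the pump flow into the cap end, so the net volume the pump must supply per unit advance equals the rod cross-section area.
Rod cross-section A_rod = π/4 × (22.0 mm)² = 380.1 mm^2
v = Q_pump / A_rod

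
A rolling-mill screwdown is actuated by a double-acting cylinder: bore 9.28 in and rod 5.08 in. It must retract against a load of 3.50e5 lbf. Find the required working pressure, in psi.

P ≈ 7390 psi

Rod-side annular area A_ann = π/4 × (9.28² − 5.08²) = 47.37 in^2
Retraction: pressure acts on the annular area.
P = F / A = 3.50e5 lbf / A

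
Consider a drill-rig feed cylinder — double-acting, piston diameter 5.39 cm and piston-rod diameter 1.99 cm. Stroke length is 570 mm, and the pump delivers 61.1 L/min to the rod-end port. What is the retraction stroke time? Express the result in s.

t ≈ 1.10 s

Rod-side annular area A_ann = π/4 × (5.39² − 1.99²) = 19.71 cm^2
Swept volume V = A × L; t = V / Q = A·L / Q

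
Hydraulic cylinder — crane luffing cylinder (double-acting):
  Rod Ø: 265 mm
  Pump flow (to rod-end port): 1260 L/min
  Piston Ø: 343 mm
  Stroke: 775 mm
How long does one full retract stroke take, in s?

t ≈ 1.37 s

Rod-side annular area A_ann = π/4 × (343² − 265²) = 37250 mm^2
Swept volume V = A × L; t = V / Q = A·L / Q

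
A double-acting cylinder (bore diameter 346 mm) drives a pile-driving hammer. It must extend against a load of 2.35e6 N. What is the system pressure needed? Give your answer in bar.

Cap-side area A_cap = π/4 × (346 mm)² = 94020 mm^2
P = F / A = 2.35e6 N / A

P ≈ 250 bar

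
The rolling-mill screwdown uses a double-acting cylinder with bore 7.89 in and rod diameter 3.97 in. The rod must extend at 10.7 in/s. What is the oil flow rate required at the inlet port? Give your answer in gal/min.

Q ≈ 136 gal/min

Cap-side area A_cap = π/4 × (7.89 in)² = 48.89 in^2
Q = A × v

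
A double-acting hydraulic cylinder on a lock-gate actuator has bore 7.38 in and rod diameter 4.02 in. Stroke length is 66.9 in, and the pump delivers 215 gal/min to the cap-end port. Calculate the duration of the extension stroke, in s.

Cap-side area A_cap = π/4 × (7.38 in)² = 42.78 in^2
Swept volume V = A × L; t = V / Q = A·L / Q

t ≈ 3.46 s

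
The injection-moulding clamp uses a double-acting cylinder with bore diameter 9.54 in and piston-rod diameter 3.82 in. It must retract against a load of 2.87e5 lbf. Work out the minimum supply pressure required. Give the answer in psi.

Rod-side annular area A_ann = π/4 × (9.54² − 3.82²) = 60.02 in^2
Retraction: pressure acts on the annular area.
P = F / A = 2.87e5 lbf / A

P ≈ 4780 psi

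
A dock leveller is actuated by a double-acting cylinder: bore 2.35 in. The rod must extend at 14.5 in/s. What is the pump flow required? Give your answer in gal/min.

Cap-side area A_cap = π/4 × (2.35 in)² = 4.337 in^2
Q = A × v

Q ≈ 16.3 gal/min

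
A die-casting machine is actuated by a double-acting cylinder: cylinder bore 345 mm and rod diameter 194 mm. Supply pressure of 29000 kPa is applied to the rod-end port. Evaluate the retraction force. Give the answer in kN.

Rod-side annular area A_ann = π/4 × (345² − 194²) = 63920 mm^2
On retraction the pressure acts on the annular area (bore minus rod).
F = P × A_ann

F ≈ 1850 kN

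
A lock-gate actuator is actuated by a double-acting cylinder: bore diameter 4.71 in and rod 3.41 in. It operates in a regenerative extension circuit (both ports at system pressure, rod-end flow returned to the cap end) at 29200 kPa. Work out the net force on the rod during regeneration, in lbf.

F ≈ 38700 lbf

With equal pressure on both faces, forces on the annular region cancel; the net push is pressure × rod cross-section.
Rod cross-section A_rod = π/4 × (3.41 in)² = 9.133 in^2
F = P × A_rod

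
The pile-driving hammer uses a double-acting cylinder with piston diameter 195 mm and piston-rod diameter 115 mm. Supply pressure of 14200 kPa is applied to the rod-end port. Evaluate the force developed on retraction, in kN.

F ≈ 277 kN

Rod-side annular area A_ann = π/4 × (195² − 115²) = 19480 mm^2
On retraction the pressure acts on the annular area (bore minus rod).
F = P × A_ann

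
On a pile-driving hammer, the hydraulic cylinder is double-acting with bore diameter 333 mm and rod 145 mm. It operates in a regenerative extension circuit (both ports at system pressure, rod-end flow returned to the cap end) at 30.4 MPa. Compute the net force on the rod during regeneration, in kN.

F ≈ 502 kN

With equal pressure on both faces, forces on the annular region cancel; the net push is pressure × rod cross-section.
Rod cross-section A_rod = π/4 × (145 mm)² = 16510 mm^2
F = P × A_rod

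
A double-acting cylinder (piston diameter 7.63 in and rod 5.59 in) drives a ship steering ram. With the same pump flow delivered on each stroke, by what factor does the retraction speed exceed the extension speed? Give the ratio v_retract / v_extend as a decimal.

v_ret/v_ext ≈ 2.16

Cap-side area A_cap = π/4 × (7.63 in)² = 45.72 in^2
Rod-side annular area A_ann = π/4 × (7.63² − 5.59²) = 21.18 in^2
For equal Q, v ∝ 1/A, so v_ret/v_ext = A_cap/A_ann.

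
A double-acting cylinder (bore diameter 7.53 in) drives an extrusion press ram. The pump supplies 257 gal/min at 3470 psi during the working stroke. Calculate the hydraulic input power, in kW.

Hydraulic power = P × Q

W ≈ 388 kW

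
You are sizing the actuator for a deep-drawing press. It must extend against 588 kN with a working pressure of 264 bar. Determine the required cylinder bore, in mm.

D ≈ 168 mm

Extension force acts on the full piston face: F = P × (π/4)D².
D = √(4F / (πP)) = √(4 × 588 kN / (π × 264 bar))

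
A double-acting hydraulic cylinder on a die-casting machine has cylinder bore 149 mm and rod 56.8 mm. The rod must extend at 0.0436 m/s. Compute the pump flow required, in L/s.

Q ≈ 0.760 L/s

Cap-side area A_cap = π/4 × (149 mm)² = 17440 mm^2
Q = A × v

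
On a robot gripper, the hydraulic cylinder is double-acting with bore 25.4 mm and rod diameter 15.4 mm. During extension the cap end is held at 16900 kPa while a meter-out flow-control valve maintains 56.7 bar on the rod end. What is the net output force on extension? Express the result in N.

F ≈ 6750 N

Cap-side area A_cap = π/4 × (25.4 mm)² = 506.7 mm^2
Rod-side annular area A_ann = π/4 × (25.4² − 15.4²) = 320.4 mm^2
Net thrust = P_cap·A_cap − P_rod·A_ann = 8563 N − 1817 N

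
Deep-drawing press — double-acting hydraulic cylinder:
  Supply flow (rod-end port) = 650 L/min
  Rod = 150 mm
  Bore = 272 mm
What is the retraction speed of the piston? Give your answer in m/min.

v ≈ 16.1 m/min

Rod-side annular area A_ann = π/4 × (272² − 150²) = 40440 mm^2
Flow into the rod-end port fills the annular volume.
v = Q / A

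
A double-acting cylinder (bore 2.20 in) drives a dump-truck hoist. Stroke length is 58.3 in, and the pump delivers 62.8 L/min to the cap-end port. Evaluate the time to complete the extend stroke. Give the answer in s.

Cap-side area A_cap = π/4 × (2.20 in)² = 3.801 in^2
Swept volume V = A × L; t = V / Q = A·L / Q

t ≈ 3.47 s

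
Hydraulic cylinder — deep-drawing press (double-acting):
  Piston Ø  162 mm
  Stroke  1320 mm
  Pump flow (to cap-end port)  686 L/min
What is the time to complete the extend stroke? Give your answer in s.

Cap-side area A_cap = π/4 × (162 mm)² = 20610 mm^2
Swept volume V = A × L; t = V / Q = A·L / Q

t ≈ 2.38 s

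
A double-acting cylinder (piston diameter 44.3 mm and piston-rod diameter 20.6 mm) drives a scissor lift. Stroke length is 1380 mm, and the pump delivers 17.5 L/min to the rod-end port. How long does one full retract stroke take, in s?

t ≈ 5.72 s

Rod-side annular area A_ann = π/4 × (44.3² − 20.6²) = 1208 mm^2
Swept volume V = A × L; t = V / Q = A·L / Q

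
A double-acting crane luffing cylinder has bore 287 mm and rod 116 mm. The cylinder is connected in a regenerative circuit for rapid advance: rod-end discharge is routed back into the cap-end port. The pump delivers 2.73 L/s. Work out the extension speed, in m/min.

In regeneration the rod-end outflow joins the pump flow into the cap end, so the net volume the pump must supply per unit advance equals the rod cross-section area.
Rod cross-section A_rod = π/4 × (116 mm)² = 10570 mm^2
v = Q_pump / A_rod

v ≈ 15.5 m/min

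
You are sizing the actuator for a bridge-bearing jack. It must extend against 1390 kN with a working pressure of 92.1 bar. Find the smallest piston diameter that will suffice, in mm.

D ≈ 438 mm

Extension force acts on the full piston face: F = P × (π/4)D².
D = √(4F / (πP)) = √(4 × 1390 kN / (π × 92.1 bar))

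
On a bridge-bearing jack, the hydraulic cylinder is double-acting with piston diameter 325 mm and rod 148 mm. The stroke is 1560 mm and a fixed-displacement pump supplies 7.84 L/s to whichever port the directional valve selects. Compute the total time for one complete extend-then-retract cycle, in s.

Cap-side area A_cap = π/4 × (325 mm)² = 82960 mm^2
Rod-side annular area A_ann = π/4 × (325² − 148²) = 65750 mm^2
t_ext = A_cap·L/Q = 16.51 s
t_ret = A_ann·L/Q = 13.08 s
t_cycle = t_ext + t_ret

t ≈ 29.6 s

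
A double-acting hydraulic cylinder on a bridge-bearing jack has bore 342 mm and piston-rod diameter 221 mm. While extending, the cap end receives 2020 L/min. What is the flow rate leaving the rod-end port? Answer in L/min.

Q_out ≈ 1180 L/min

Cap-side area A_cap = π/4 × (342 mm)² = 91860 mm^2
Rod-side annular area A_ann = π/4 × (342² − 221²) = 53500 mm^2
Piston speed v = Q_in/A_cap; rod-end outflow Q_out = v × A_ann = Q_in × A_ann/A_cap.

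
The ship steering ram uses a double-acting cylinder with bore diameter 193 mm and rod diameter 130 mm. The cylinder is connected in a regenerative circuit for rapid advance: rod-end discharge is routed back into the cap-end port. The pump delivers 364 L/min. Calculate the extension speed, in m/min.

In regeneration the rod-end outflow joins the pump flow into the cap end, so the net volume the pump must supply per unit advance equals the rod cross-section area.
Rod cross-section A_rod = π/4 × (130 mm)² = 13270 mm^2
v = Q_pump / A_rod

v ≈ 27.4 m/min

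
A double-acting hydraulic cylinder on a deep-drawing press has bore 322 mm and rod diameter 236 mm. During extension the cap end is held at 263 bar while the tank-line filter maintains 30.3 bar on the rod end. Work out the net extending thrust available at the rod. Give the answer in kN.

F ≈ 2030 kN

Cap-side area A_cap = π/4 × (322 mm)² = 81430 mm^2
Rod-side annular area A_ann = π/4 × (322² − 236²) = 37690 mm^2
Net thrust = P_cap·A_cap − P_rod·A_ann = 2142 kN − 114.2 kN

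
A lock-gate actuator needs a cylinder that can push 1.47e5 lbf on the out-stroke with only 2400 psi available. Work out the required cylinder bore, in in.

D ≈ 8.83 in

Extension force acts on the full piston face: F = P × (π/4)D².
D = √(4F / (πP)) = √(4 × 1.47e5 lbf / (π × 2400 psi))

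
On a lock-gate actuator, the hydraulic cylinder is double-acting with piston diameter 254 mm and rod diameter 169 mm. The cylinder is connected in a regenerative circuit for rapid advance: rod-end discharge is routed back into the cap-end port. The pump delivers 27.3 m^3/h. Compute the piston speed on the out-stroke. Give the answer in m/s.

In regeneration the rod-end outflow joins the pump flow into the cap end, so the net volume the pump must supply per unit advance equals the rod cross-section area.
Rod cross-section A_rod = π/4 × (169 mm)² = 22430 mm^2
v = Q_pump / A_rod

v ≈ 0.338 m/s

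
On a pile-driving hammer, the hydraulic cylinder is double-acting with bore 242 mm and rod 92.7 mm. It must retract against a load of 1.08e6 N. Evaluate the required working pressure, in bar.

P ≈ 275 bar

Rod-side annular area A_ann = π/4 × (242² − 92.7²) = 39250 mm^2
Retraction: pressure acts on the annular area.
P = F / A = 1.08e6 N / A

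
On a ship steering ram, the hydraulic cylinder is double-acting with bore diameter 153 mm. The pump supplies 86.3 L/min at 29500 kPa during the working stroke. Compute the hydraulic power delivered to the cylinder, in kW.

Hydraulic power = P × Q

W ≈ 42.4 kW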